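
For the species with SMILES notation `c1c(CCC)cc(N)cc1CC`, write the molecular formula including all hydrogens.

Heavy atoms from the SMILES: 11 C, 1 N.
Implicit hydrogens by atom environment:
  3 × C: 2 H each → 6
  3 × C (aromatic): 1 H each → 3
  3 × C (aromatic): no H
  2 × C: 3 H each → 6
  1 × N: 2 H
  Total hydrogens = 17.
Molecular formula: C11H17N

C11H17N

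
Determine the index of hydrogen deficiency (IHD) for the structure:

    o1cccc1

3

Molecular formula from the SMILES: C4H4O.
DoU = (2C + 2 + N − H − X)/2 = (2·4 + 2 + 0 − 4 − 0)/2 = 6/2 = 3.
(Structurally: 1 ring(s) + 2 π bond(s) = 3.)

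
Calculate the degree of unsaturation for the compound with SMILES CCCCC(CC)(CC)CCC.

Molecular formula from the SMILES: C12H26.
DoU = (2C + 2 + N − H − X)/2 = (2·12 + 2 + 0 − 26 − 0)/2 = 0/2 = 0.
(Structurally: 0 ring(s) + 0 π bond(s) = 0.)

0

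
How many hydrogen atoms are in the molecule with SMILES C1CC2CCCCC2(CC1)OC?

Hydrogens are implicit in SMILES; fill each atom to its normal valence:
  8 × C: 2 H each → 16
  1 × C: 3 H
  1 × C: 1 H
  1 × C: no H
  1 × O: no H
  Total hydrogens = 20.

20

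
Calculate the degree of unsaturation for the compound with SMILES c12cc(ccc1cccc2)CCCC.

7

Molecular formula from the SMILES: C14H16.
DoU = (2C + 2 + N − H − X)/2 = (2·14 + 2 + 0 − 16 − 0)/2 = 14/2 = 7.
(Structurally: 2 ring(s) + 5 π bond(s) = 7.)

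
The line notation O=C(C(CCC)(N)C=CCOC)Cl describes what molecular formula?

C9H16ClNO2

Heavy atoms from the SMILES: 9 C, 1 Cl, 1 N, 2 O.
Implicit hydrogens by atom environment:
  3 × C: 2 H each → 6
  2 × C: 3 H each → 6
  2 × C: 1 H each → 2
  2 × C: no H
  2 × O: no H
  1 × Cl: no H
  1 × N: 2 H
  Total hydrogens = 16.
Molecular formula: C9H16ClNO2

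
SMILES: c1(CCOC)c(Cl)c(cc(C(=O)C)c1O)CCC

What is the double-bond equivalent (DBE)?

Molecular formula from the SMILES: C14H19ClO3.
DoU = (2C + 2 + N − H − X)/2 = (2·14 + 2 + 0 − 19 − 1)/2 = 10/2 = 5.
(Structurally: 1 ring(s) + 4 π bond(s) = 5.)

5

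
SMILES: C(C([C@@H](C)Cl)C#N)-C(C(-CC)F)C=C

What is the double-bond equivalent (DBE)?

Molecular formula from the SMILES: C11H17ClFN.
DoU = (2C + 2 + N − H − X)/2 = (2·11 + 2 + 1 − 17 − 2)/2 = 6/2 = 3.
(Structurally: 0 ring(s) + 3 π bond(s) = 3.)

3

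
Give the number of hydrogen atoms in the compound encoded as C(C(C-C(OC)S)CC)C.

18

Hydrogens are implicit in SMILES; fill each atom to its normal valence:
  3 × C: 3 H each → 9
  3 × C: 2 H each → 6
  2 × C: 1 H each → 2
  1 × O: no H
  1 × S: 1 H
  Total hydrogens = 18.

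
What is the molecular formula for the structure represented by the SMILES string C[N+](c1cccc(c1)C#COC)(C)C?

C12H16NO+

Heavy atoms from the SMILES: 12 C, 1 N, 1 O.
Implicit hydrogens by atom environment:
  4 × C: 3 H each → 12
  4 × C (aromatic): 1 H each → 4
  2 × C (aromatic): no H
  2 × C: no H
  1 × N (charge +1): no H
  1 × O: no H
  Total hydrogens = 16.
Net charge +1.
Molecular formula: C12H16NO+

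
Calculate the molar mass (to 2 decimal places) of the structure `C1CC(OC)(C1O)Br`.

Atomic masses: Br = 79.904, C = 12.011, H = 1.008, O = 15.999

Molecular formula: C5H9BrO2.
M = 1×79.904 + 5×12.011 + 9×1.008 + 2×15.999 = 181.03 g/mol.

181.03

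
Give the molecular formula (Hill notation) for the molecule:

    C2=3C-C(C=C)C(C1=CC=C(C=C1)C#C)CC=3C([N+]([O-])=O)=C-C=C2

C20H17NO2

Heavy atoms from the SMILES: 20 C, 1 N, 2 O.
Implicit hydrogens by atom environment:
  7 × C (aromatic): 1 H each → 7
  5 × C (aromatic): no H
  4 × C: 1 H each → 4
  3 × C: 2 H each → 6
  1 × C: no H
  1 × N (charge +1): no H
  1 × O: no H
  1 × O (charge -1): no H
  Total hydrogens = 17.
Molecular formula: C20H17NO2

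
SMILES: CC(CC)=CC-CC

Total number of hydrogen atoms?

Hydrogens are implicit in SMILES; fill each atom to its normal valence:
  3 × C: 3 H each → 9
  3 × C: 2 H each → 6
  1 × C: 1 H
  1 × C: no H
  Total hydrogens = 16.

16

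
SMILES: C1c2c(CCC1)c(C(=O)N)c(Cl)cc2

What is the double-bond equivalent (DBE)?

Molecular formula from the SMILES: C11H12ClNO.
DoU = (2C + 2 + N − H − X)/2 = (2·11 + 2 + 1 − 12 − 1)/2 = 12/2 = 6.
(Structurally: 2 ring(s) + 4 π bond(s) = 6.)

6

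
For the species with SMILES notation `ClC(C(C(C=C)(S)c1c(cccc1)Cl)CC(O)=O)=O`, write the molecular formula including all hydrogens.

C13H12Cl2O3S

Heavy atoms from the SMILES: 13 C, 2 Cl, 3 O, 1 S.
Implicit hydrogens by atom environment:
  4 × C (aromatic): 1 H each → 4
  3 × C: no H
  2 × C: 2 H each → 4
  2 × C: 1 H each → 2
  2 × C (aromatic): no H
  2 × Cl: no H
  2 × O: no H
  1 × O: 1 H
  1 × S: 1 H
  Total hydrogens = 12.
Molecular formula: C13H12Cl2O3S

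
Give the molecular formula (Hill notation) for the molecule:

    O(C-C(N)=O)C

Heavy atoms from the SMILES: 3 C, 1 N, 2 O.
Implicit hydrogens by atom environment:
  2 × O: no H
  1 × C: 3 H
  1 × C: 2 H
  1 × C: no H
  1 × N: 2 H
  Total hydrogens = 7.
Molecular formula: C3H7NO2

C3H7NO2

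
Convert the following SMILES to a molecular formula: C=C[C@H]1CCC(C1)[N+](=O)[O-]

C7H11NO2

Heavy atoms from the SMILES: 7 C, 1 N, 2 O.
Implicit hydrogens by atom environment:
  4 × C: 2 H each → 8
  3 × C: 1 H each → 3
  1 × N (charge +1): no H
  1 × O: no H
  1 × O (charge -1): no H
  Total hydrogens = 11.
Molecular formula: C7H11NO2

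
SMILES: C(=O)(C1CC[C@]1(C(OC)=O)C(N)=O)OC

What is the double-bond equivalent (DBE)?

4

Molecular formula from the SMILES: C9H13NO5.
DoU = (2C + 2 + N − H − X)/2 = (2·9 + 2 + 1 − 13 − 0)/2 = 8/2 = 4.
(Structurally: 1 ring(s) + 3 π bond(s) = 4.)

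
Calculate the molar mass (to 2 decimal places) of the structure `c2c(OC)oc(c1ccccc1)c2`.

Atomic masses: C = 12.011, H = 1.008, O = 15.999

174.20

Molecular formula: C11H10O2.
M = 11×12.011 + 10×1.008 + 2×15.999 = 174.20 g/mol.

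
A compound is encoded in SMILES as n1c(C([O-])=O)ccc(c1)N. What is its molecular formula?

Heavy atoms from the SMILES: 6 C, 2 N, 2 O.
Implicit hydrogens by atom environment:
  3 × C (aromatic): 1 H each → 3
  2 × C (aromatic): no H
  1 × C: no H
  1 × N: 2 H
  1 × N (aromatic): no H
  1 × O: no H
  1 × O (charge -1): no H
  Total hydrogens = 5.
Net charge -1.
Molecular formula: C6H5N2O2-

C6H5N2O2-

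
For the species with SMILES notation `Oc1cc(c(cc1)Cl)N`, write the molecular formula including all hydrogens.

C6H6ClNO

Heavy atoms from the SMILES: 6 C, 1 Cl, 1 N, 1 O.
Implicit hydrogens by atom environment:
  3 × C (aromatic): 1 H each → 3
  3 × C (aromatic): no H
  1 × Cl: no H
  1 × N: 2 H
  1 × O: 1 H
  Total hydrogens = 6.
Molecular formula: C6H6ClNO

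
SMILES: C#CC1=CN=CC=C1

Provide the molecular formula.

Heavy atoms from the SMILES: 7 C, 1 N.
Implicit hydrogens by atom environment:
  4 × C (aromatic): 1 H each → 4
  1 × C: 1 H
  1 × C (aromatic): no H
  1 × C: no H
  1 × N (aromatic): no H
  Total hydrogens = 5.
Molecular formula: C7H5N

C7H5N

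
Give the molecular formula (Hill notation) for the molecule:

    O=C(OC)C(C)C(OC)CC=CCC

Heavy atoms from the SMILES: 11 C, 3 O.
Implicit hydrogens by atom environment:
  4 × C: 3 H each → 12
  4 × C: 1 H each → 4
  3 × O: no H
  2 × C: 2 H each → 4
  1 × C: no H
  Total hydrogens = 20.
Molecular formula: C11H20O3

C11H20O3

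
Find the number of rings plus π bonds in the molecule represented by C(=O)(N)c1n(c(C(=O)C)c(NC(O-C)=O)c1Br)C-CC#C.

8

Molecular formula from the SMILES: C13H14BrN3O4.
DoU = (2C + 2 + N − H − X)/2 = (2·13 + 2 + 3 − 14 − 1)/2 = 16/2 = 8.
(Structurally: 1 ring(s) + 7 π bond(s) = 8.)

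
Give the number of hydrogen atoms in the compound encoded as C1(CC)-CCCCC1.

Hydrogens are implicit in SMILES; fill each atom to its normal valence:
  6 × C: 2 H each → 12
  1 × C: 3 H
  1 × C: 1 H
  Total hydrogens = 16.

16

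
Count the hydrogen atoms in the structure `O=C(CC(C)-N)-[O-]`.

Hydrogens are implicit in SMILES; fill each atom to its normal valence:
  1 × C: 3 H
  1 × C: 2 H
  1 × C: 1 H
  1 × C: no H
  1 × N: 2 H
  1 × O: no H
  1 × O (charge -1): no H
  Total hydrogens = 8.

8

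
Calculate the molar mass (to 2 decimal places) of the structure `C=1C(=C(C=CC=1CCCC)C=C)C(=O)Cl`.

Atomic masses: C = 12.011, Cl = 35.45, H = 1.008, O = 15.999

222.71

Molecular formula: C13H15ClO.
M = 13×12.011 + 1×35.45 + 15×1.008 + 1×15.999 = 222.71 g/mol.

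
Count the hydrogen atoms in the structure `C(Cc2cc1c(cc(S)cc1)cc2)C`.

Hydrogens are implicit in SMILES; fill each atom to its normal valence:
  6 × C (aromatic): 1 H each → 6
  4 × C (aromatic): no H
  2 × C: 2 H each → 4
  1 × C: 3 H
  1 × S: 1 H
  Total hydrogens = 14.

14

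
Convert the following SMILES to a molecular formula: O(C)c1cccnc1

Heavy atoms from the SMILES: 6 C, 1 N, 1 O.
Implicit hydrogens by atom environment:
  4 × C (aromatic): 1 H each → 4
  1 × C: 3 H
  1 × C (aromatic): no H
  1 × N (aromatic): no H
  1 × O: no H
  Total hydrogens = 7.
Molecular formula: C6H7NO

C6H7NO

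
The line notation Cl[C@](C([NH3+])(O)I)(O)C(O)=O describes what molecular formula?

Heavy atoms from the SMILES: 3 C, 1 Cl, 1 I, 1 N, 4 O.
Implicit hydrogens by atom environment:
  3 × C: no H
  3 × O: 1 H each → 3
  1 × Cl: no H
  1 × I: no H
  1 × N (charge +1): 3 H
  1 × O: no H
  Total hydrogens = 6.
Net charge +1.
Molecular formula: C3H6ClINO4+

C3H6ClINO4+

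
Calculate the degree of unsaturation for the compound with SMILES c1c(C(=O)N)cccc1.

5

Molecular formula from the SMILES: C7H7NO.
DoU = (2C + 2 + N − H − X)/2 = (2·7 + 2 + 1 − 7 − 0)/2 = 10/2 = 5.
(Structurally: 1 ring(s) + 4 π bond(s) = 5.)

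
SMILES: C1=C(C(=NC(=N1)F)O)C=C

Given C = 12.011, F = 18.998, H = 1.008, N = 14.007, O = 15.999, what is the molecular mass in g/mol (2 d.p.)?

140.12

Molecular formula: C6H5FN2O.
M = 6×12.011 + 1×18.998 + 5×1.008 + 2×14.007 + 1×15.999 = 140.12 g/mol.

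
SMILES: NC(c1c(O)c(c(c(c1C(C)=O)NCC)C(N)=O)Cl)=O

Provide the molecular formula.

Heavy atoms from the SMILES: 12 C, 1 Cl, 3 N, 4 O.
Implicit hydrogens by atom environment:
  6 × C (aromatic): no H
  3 × C: no H
  3 × O: no H
  2 × C: 3 H each → 6
  2 × N: 2 H each → 4
  1 × C: 2 H
  1 × Cl: no H
  1 × N: 1 H
  1 × O: 1 H
  Total hydrogens = 14.
Molecular formula: C12H14ClN3O4

C12H14ClN3O4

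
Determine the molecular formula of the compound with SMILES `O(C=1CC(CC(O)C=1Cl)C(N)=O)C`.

C8H12ClNO3

Heavy atoms from the SMILES: 8 C, 1 Cl, 1 N, 3 O.
Implicit hydrogens by atom environment:
  3 × C: no H
  2 × C: 2 H each → 4
  2 × C: 1 H each → 2
  2 × O: no H
  1 × C: 3 H
  1 × Cl: no H
  1 × N: 2 H
  1 × O: 1 H
  Total hydrogens = 12.
Molecular formula: C8H12ClNO3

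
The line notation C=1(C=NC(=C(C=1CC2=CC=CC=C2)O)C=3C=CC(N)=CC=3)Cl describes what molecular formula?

Heavy atoms from the SMILES: 18 C, 1 Cl, 2 N, 1 O.
Implicit hydrogens by atom environment:
  10 × C (aromatic): 1 H each → 10
  7 × C (aromatic): no H
  1 × C: 2 H
  1 × Cl: no H
  1 × N: 2 H
  1 × N (aromatic): no H
  1 × O: 1 H
  Total hydrogens = 15.
Molecular formula: C18H15ClN2O

C18H15ClN2O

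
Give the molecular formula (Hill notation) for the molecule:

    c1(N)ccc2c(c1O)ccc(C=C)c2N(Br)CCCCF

C16H18BrFN2O

Heavy atoms from the SMILES: 1 Br, 16 C, 1 F, 2 N, 1 O.
Implicit hydrogens by atom environment:
  6 × C (aromatic): no H
  5 × C: 2 H each → 10
  4 × C (aromatic): 1 H each → 4
  1 × Br: no H
  1 × C: 1 H
  1 × F: no H
  1 × N: 2 H
  1 × N: no H
  1 × O: 1 H
  Total hydrogens = 18.
Molecular formula: C16H18BrFN2O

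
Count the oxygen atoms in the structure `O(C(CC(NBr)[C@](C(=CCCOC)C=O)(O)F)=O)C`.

The symbol for oxygen appears 5 times in the SMILES.

5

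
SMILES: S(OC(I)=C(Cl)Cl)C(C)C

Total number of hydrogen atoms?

7

Hydrogens are implicit in SMILES; fill each atom to its normal valence:
  2 × C: 3 H each → 6
  2 × C: no H
  2 × Cl: no H
  1 × C: 1 H
  1 × I: no H
  1 × O: no H
  1 × S: no H
  Total hydrogens = 7.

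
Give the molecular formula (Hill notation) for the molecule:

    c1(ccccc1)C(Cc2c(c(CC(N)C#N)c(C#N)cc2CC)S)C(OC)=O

Heavy atoms from the SMILES: 22 C, 3 N, 2 O, 1 S.
Implicit hydrogens by atom environment:
  6 × C (aromatic): 1 H each → 6
  6 × C (aromatic): no H
  3 × C: 2 H each → 6
  3 × C: no H
  2 × C: 3 H each → 6
  2 × C: 1 H each → 2
  2 × N: no H
  2 × O: no H
  1 × N: 2 H
  1 × S: 1 H
  Total hydrogens = 23.
Molecular formula: C22H23N3O2S

C22H23N3O2S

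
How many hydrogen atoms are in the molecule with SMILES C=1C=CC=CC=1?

6

Hydrogens are implicit in SMILES; fill each atom to its normal valence:
  6 × C (aromatic): 1 H each → 6
  Total hydrogens = 6.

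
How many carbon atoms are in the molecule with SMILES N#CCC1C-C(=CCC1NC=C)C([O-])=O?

The symbol for carbon appears 11 times in the SMILES.

11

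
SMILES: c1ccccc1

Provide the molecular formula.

C6H6

Heavy atoms from the SMILES: 6 C.
Implicit hydrogens by atom environment:
  6 × C (aromatic): 1 H each → 6
  Total hydrogens = 6.
Molecular formula: C6H6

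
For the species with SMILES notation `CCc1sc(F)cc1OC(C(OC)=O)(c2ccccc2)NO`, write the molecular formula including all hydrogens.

C15H16FNO4S

Heavy atoms from the SMILES: 15 C, 1 F, 1 N, 4 O, 1 S.
Implicit hydrogens by atom environment:
  6 × C (aromatic): 1 H each → 6
  4 × C (aromatic): no H
  3 × O: no H
  2 × C: 3 H each → 6
  2 × C: no H
  1 × C: 2 H
  1 × F: no H
  1 × N: 1 H
  1 × O: 1 H
  1 × S (aromatic): no H
  Total hydrogens = 16.
Molecular formula: C15H16FNO4S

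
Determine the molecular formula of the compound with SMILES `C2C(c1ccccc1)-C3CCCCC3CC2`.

Heavy atoms from the SMILES: 16 C.
Implicit hydrogens by atom environment:
  7 × C: 2 H each → 14
  5 × C (aromatic): 1 H each → 5
  3 × C: 1 H each → 3
  1 × C (aromatic): no H
  Total hydrogens = 22.
Molecular formula: C16H22

C16H22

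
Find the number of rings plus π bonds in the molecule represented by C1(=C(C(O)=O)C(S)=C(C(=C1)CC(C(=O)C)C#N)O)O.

8

Molecular formula from the SMILES: C12H11NO5S.
DoU = (2C + 2 + N − H − X)/2 = (2·12 + 2 + 1 − 11 − 0)/2 = 16/2 = 8.
(Structurally: 1 ring(s) + 7 π bond(s) = 8.)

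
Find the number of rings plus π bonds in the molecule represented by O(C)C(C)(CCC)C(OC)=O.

1

Molecular formula from the SMILES: C8H16O3.
DoU = (2C + 2 + N − H − X)/2 = (2·8 + 2 + 0 − 16 − 0)/2 = 2/2 = 1.
(Structurally: 0 ring(s) + 1 π bond(s) = 1.)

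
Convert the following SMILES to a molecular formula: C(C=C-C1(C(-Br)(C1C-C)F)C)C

C10H16BrF

Heavy atoms from the SMILES: 1 Br, 10 C, 1 F.
Implicit hydrogens by atom environment:
  3 × C: 3 H each → 9
  3 × C: 1 H each → 3
  2 × C: 2 H each → 4
  2 × C: no H
  1 × Br: no H
  1 × F: no H
  Total hydrogens = 16.
Molecular formula: C10H16BrF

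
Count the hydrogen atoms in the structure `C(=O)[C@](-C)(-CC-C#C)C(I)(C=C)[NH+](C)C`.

19

Hydrogens are implicit in SMILES; fill each atom to its normal valence:
  3 × C: 3 H each → 9
  3 × C: 2 H each → 6
  3 × C: 1 H each → 3
  3 × C: no H
  1 × I: no H
  1 × N (charge +1): 1 H
  1 × O: no H
  Total hydrogens = 19.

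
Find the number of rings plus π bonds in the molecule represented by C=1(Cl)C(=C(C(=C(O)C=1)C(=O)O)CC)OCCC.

Molecular formula from the SMILES: C12H15ClO4.
DoU = (2C + 2 + N − H − X)/2 = (2·12 + 2 + 0 − 15 − 1)/2 = 10/2 = 5.
(Structurally: 1 ring(s) + 4 π bond(s) = 5.)

5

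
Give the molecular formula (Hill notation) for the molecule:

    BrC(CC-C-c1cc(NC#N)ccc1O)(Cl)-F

C11H11BrClFN2O

Heavy atoms from the SMILES: 1 Br, 11 C, 1 Cl, 1 F, 2 N, 1 O.
Implicit hydrogens by atom environment:
  3 × C: 2 H each → 6
  3 × C (aromatic): 1 H each → 3
  3 × C (aromatic): no H
  2 × C: no H
  1 × Br: no H
  1 × Cl: no H
  1 × F: no H
  1 × N: 1 H
  1 × N: no H
  1 × O: 1 H
  Total hydrogens = 11.
Molecular formula: C11H11BrClFN2O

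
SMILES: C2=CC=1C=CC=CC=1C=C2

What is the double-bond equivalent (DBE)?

7

Molecular formula from the SMILES: C10H8.
DoU = (2C + 2 + N − H − X)/2 = (2·10 + 2 + 0 − 8 − 0)/2 = 14/2 = 7.
(Structurally: 2 ring(s) + 5 π bond(s) = 7.)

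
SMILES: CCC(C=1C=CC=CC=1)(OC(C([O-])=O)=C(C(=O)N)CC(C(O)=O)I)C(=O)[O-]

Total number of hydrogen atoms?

16

Hydrogens are implicit in SMILES; fill each atom to its normal valence:
  7 × C: no H
  5 × C (aromatic): 1 H each → 5
  5 × O: no H
  2 × C: 2 H each → 4
  2 × O (charge -1): no H
  1 × C: 3 H
  1 × C: 1 H
  1 × C (aromatic): no H
  1 × I: no H
  1 × N: 2 H
  1 × O: 1 H
  Total hydrogens = 16.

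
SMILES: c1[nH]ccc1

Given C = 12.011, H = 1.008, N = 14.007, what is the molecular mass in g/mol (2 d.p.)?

Molecular formula: C4H5N.
M = 4×12.011 + 5×1.008 + 1×14.007 = 67.09 g/mol.

67.09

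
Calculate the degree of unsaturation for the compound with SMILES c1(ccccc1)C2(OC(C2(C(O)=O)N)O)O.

6

Molecular formula from the SMILES: C10H11NO5.
DoU = (2C + 2 + N − H − X)/2 = (2·10 + 2 + 1 − 11 − 0)/2 = 12/2 = 6.
(Structurally: 2 ring(s) + 4 π bond(s) = 6.)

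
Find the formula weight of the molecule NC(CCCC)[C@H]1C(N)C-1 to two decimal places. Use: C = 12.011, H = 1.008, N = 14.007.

Molecular formula: C8H18N2.
M = 8×12.011 + 18×1.008 + 2×14.007 = 142.25 g/mol.

142.25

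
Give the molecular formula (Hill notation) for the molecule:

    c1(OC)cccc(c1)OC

Heavy atoms from the SMILES: 8 C, 2 O.
Implicit hydrogens by atom environment:
  4 × C (aromatic): 1 H each → 4
  2 × C: 3 H each → 6
  2 × C (aromatic): no H
  2 × O: no H
  Total hydrogens = 10.
Molecular formula: C8H10O2

C8H10O2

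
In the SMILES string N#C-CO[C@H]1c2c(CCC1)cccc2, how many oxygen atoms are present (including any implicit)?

The symbol for oxygen appears 1 time in the SMILES.

1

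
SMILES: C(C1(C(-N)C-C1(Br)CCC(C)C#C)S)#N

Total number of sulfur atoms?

1

The symbol for sulfur appears 1 time in the SMILES.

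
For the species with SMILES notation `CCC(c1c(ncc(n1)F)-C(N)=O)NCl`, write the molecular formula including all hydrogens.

C8H10ClFN4O

Heavy atoms from the SMILES: 8 C, 1 Cl, 1 F, 4 N, 1 O.
Implicit hydrogens by atom environment:
  3 × C (aromatic): no H
  2 × N (aromatic): no H
  1 × C: 3 H
  1 × C: 2 H
  1 × C (aromatic): 1 H
  1 × C: 1 H
  1 × C: no H
  1 × Cl: no H
  1 × F: no H
  1 × N: 2 H
  1 × N: 1 H
  1 × O: no H
  Total hydrogens = 10.
Molecular formula: C8H10ClFN4O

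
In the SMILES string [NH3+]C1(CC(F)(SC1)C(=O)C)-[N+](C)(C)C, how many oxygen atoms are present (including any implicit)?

The symbol for oxygen appears 1 time in the SMILES.

1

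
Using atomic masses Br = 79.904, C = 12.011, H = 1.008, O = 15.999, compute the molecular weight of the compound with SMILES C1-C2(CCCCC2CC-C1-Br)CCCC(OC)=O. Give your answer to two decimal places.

Molecular formula: C15H25BrO2.
M = 1×79.904 + 15×12.011 + 25×1.008 + 2×15.999 = 317.27 g/mol.

317.27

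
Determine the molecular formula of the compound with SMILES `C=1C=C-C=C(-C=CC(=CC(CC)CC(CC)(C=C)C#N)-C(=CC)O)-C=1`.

Heavy atoms from the SMILES: 23 C, 1 N, 1 O.
Implicit hydrogens by atom environment:
  6 × C: 1 H each → 6
  5 × C (aromatic): 1 H each → 5
  4 × C: 2 H each → 8
  4 × C: no H
  3 × C: 3 H each → 9
  1 × C (aromatic): no H
  1 × N: no H
  1 × O: 1 H
  Total hydrogens = 29.
Molecular formula: C23H29NO

C23H29NO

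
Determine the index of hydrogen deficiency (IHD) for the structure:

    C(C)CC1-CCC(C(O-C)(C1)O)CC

Molecular formula from the SMILES: C12H24O2.
DoU = (2C + 2 + N − H − X)/2 = (2·12 + 2 + 0 − 24 − 0)/2 = 2/2 = 1.
(Structurally: 1 ring(s) + 0 π bond(s) = 1.)

1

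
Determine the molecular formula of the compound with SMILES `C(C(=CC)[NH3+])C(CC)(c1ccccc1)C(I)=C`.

C15H21IN+

Heavy atoms from the SMILES: 15 C, 1 I, 1 N.
Implicit hydrogens by atom environment:
  5 × C (aromatic): 1 H each → 5
  3 × C: 2 H each → 6
  3 × C: no H
  2 × C: 3 H each → 6
  1 × C: 1 H
  1 × C (aromatic): no H
  1 × I: no H
  1 × N (charge +1): 3 H
  Total hydrogens = 21.
Net charge +1.
Molecular formula: C15H21IN+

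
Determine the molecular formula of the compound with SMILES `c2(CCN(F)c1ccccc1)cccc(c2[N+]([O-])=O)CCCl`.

Heavy atoms from the SMILES: 16 C, 1 Cl, 1 F, 2 N, 2 O.
Implicit hydrogens by atom environment:
  8 × C (aromatic): 1 H each → 8
  4 × C: 2 H each → 8
  4 × C (aromatic): no H
  1 × Cl: no H
  1 × F: no H
  1 × N (charge +1): no H
  1 × N: no H
  1 × O: no H
  1 × O (charge -1): no H
  Total hydrogens = 16.
Molecular formula: C16H16ClFN2O2

C16H16ClFN2O2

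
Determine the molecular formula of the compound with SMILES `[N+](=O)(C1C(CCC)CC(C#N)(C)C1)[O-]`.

C10H16N2O2

Heavy atoms from the SMILES: 10 C, 2 N, 2 O.
Implicit hydrogens by atom environment:
  4 × C: 2 H each → 8
  2 × C: 3 H each → 6
  2 × C: 1 H each → 2
  2 × C: no H
  1 × N: no H
  1 × N (charge +1): no H
  1 × O: no H
  1 × O (charge -1): no H
  Total hydrogens = 16.
Molecular formula: C10H16N2O2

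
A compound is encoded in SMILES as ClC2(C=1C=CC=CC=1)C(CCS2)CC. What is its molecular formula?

C12H15ClS

Heavy atoms from the SMILES: 12 C, 1 Cl, 1 S.
Implicit hydrogens by atom environment:
  5 × C (aromatic): 1 H each → 5
  3 × C: 2 H each → 6
  1 × C: 3 H
  1 × C: 1 H
  1 × C: no H
  1 × C (aromatic): no H
  1 × Cl: no H
  1 × S: no H
  Total hydrogens = 15.
Molecular formula: C12H15ClS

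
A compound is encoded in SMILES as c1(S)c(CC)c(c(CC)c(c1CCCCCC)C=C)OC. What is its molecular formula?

Heavy atoms from the SMILES: 19 C, 1 O, 1 S.
Implicit hydrogens by atom environment:
  8 × C: 2 H each → 16
  6 × C (aromatic): no H
  4 × C: 3 H each → 12
  1 × C: 1 H
  1 × O: no H
  1 × S: 1 H
  Total hydrogens = 30.
Molecular formula: C19H30OS

C19H30OS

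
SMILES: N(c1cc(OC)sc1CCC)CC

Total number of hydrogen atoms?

Hydrogens are implicit in SMILES; fill each atom to its normal valence:
  3 × C: 3 H each → 9
  3 × C: 2 H each → 6
  3 × C (aromatic): no H
  1 × C (aromatic): 1 H
  1 × N: 1 H
  1 × O: no H
  1 × S (aromatic): no H
  Total hydrogens = 17.

17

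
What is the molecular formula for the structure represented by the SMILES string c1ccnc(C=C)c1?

Heavy atoms from the SMILES: 7 C, 1 N.
Implicit hydrogens by atom environment:
  4 × C (aromatic): 1 H each → 4
  1 × C: 2 H
  1 × C: 1 H
  1 × C (aromatic): no H
  1 × N (aromatic): no H
  Total hydrogens = 7.
Molecular formula: C7H7N

C7H7N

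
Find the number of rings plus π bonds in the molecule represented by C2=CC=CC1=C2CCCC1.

5

Molecular formula from the SMILES: C10H12.
DoU = (2C + 2 + N − H − X)/2 = (2·10 + 2 + 0 − 12 − 0)/2 = 10/2 = 5.
(Structurally: 2 ring(s) + 3 π bond(s) = 5.)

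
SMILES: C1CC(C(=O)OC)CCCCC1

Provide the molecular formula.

C10H18O2

Heavy atoms from the SMILES: 10 C, 2 O.
Implicit hydrogens by atom environment:
  7 × C: 2 H each → 14
  2 × O: no H
  1 × C: 3 H
  1 × C: 1 H
  1 × C: no H
  Total hydrogens = 18.
Molecular formula: C10H18O2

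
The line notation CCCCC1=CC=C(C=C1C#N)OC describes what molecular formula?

C12H15NO

Heavy atoms from the SMILES: 12 C, 1 N, 1 O.
Implicit hydrogens by atom environment:
  3 × C: 2 H each → 6
  3 × C (aromatic): 1 H each → 3
  3 × C (aromatic): no H
  2 × C: 3 H each → 6
  1 × C: no H
  1 × N: no H
  1 × O: no H
  Total hydrogens = 15.
Molecular formula: C12H15NO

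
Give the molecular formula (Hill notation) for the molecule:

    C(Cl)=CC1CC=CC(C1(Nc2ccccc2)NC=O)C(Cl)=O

C16H16Cl2N2O2

Heavy atoms from the SMILES: 16 C, 2 Cl, 2 N, 2 O.
Implicit hydrogens by atom environment:
  7 × C: 1 H each → 7
  5 × C (aromatic): 1 H each → 5
  2 × C: no H
  2 × Cl: no H
  2 × N: 1 H each → 2
  2 × O: no H
  1 × C: 2 H
  1 × C (aromatic): no H
  Total hydrogens = 16.
Molecular formula: C16H16Cl2N2O2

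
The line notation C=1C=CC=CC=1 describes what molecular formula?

C6H6

Heavy atoms from the SMILES: 6 C.
Implicit hydrogens by atom environment:
  6 × C (aromatic): 1 H each → 6
  Total hydrogens = 6.
Molecular formula: C6H6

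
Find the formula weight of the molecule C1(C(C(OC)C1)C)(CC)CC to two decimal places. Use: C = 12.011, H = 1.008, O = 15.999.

Molecular formula: C10H20O.
M = 10×12.011 + 20×1.008 + 1×15.999 = 156.27 g/mol.

156.27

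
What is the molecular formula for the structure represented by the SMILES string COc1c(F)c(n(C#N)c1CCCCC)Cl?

Heavy atoms from the SMILES: 11 C, 1 Cl, 1 F, 2 N, 1 O.
Implicit hydrogens by atom environment:
  4 × C: 2 H each → 8
  4 × C (aromatic): no H
  2 × C: 3 H each → 6
  1 × C: no H
  1 × Cl: no H
  1 × F: no H
  1 × N (aromatic): no H
  1 × N: no H
  1 × O: no H
  Total hydrogens = 14.
Molecular formula: C11H14ClFN2O

C11H14ClFN2O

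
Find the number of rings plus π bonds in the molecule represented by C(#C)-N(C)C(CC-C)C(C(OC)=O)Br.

3

Molecular formula from the SMILES: C10H16BrNO2.
DoU = (2C + 2 + N − H − X)/2 = (2·10 + 2 + 1 − 16 − 1)/2 = 6/2 = 3.
(Structurally: 0 ring(s) + 3 π bond(s) = 3.)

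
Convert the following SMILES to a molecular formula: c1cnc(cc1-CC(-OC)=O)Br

Heavy atoms from the SMILES: 1 Br, 8 C, 1 N, 2 O.
Implicit hydrogens by atom environment:
  3 × C (aromatic): 1 H each → 3
  2 × C (aromatic): no H
  2 × O: no H
  1 × Br: no H
  1 × C: 3 H
  1 × C: 2 H
  1 × C: no H
  1 × N (aromatic): no H
  Total hydrogens = 8.
Molecular formula: C8H8BrNO2

C8H8BrNO2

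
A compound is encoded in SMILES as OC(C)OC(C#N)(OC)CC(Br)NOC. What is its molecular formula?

C8H15BrN2O4

Heavy atoms from the SMILES: 1 Br, 8 C, 2 N, 4 O.
Implicit hydrogens by atom environment:
  3 × C: 3 H each → 9
  3 × O: no H
  2 × C: 1 H each → 2
  2 × C: no H
  1 × Br: no H
  1 × C: 2 H
  1 × N: 1 H
  1 × N: no H
  1 × O: 1 H
  Total hydrogens = 15.
Molecular formula: C8H15BrN2O4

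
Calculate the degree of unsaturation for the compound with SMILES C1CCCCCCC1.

Molecular formula from the SMILES: C8H16.
DoU = (2C + 2 + N − H − X)/2 = (2·8 + 2 + 0 − 16 − 0)/2 = 2/2 = 1.
(Structurally: 1 ring(s) + 0 π bond(s) = 1.)

1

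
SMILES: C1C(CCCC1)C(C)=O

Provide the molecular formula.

Heavy atoms from the SMILES: 8 C, 1 O.
Implicit hydrogens by atom environment:
  5 × C: 2 H each → 10
  1 × C: 3 H
  1 × C: 1 H
  1 × C: no H
  1 × O: no H
  Total hydrogens = 14.
Molecular formula: C8H14O

C8H14O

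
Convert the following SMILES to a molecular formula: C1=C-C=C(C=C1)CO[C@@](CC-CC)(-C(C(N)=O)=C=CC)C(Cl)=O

C18H22ClNO3

Heavy atoms from the SMILES: 18 C, 1 Cl, 1 N, 3 O.
Implicit hydrogens by atom environment:
  5 × C (aromatic): 1 H each → 5
  5 × C: no H
  4 × C: 2 H each → 8
  3 × O: no H
  2 × C: 3 H each → 6
  1 × C: 1 H
  1 × C (aromatic): no H
  1 × Cl: no H
  1 × N: 2 H
  Total hydrogens = 22.
Molecular formula: C18H22ClNO3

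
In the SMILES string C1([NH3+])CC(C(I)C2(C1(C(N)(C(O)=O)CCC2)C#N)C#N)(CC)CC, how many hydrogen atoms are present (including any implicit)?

Hydrogens are implicit in SMILES; fill each atom to its normal valence:
  7 × C: no H
  6 × C: 2 H each → 12
  2 × C: 3 H each → 6
  2 × C: 1 H each → 2
  2 × N: no H
  1 × I: no H
  1 × N (charge +1): 3 H
  1 × N: 2 H
  1 × O: 1 H
  1 × O: no H
  Total hydrogens = 26.

26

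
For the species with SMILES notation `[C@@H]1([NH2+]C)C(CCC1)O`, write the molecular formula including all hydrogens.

C6H14NO+

Heavy atoms from the SMILES: 6 C, 1 N, 1 O.
Implicit hydrogens by atom environment:
  3 × C: 2 H each → 6
  2 × C: 1 H each → 2
  1 × C: 3 H
  1 × N (charge +1): 2 H
  1 × O: 1 H
  Total hydrogens = 14.
Net charge +1.
Molecular formula: C6H14NO+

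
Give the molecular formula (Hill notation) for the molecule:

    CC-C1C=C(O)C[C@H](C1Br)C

C9H15BrO

Heavy atoms from the SMILES: 1 Br, 9 C, 1 O.
Implicit hydrogens by atom environment:
  4 × C: 1 H each → 4
  2 × C: 3 H each → 6
  2 × C: 2 H each → 4
  1 × Br: no H
  1 × C: no H
  1 × O: 1 H
  Total hydrogens = 15.
Molecular formula: C9H15BrO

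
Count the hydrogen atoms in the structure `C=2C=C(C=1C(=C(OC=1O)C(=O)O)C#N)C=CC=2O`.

Hydrogens are implicit in SMILES; fill each atom to its normal valence:
  6 × C (aromatic): no H
  4 × C (aromatic): 1 H each → 4
  3 × O: 1 H each → 3
  2 × C: no H
  1 × N: no H
  1 × O (aromatic): no H
  1 × O: no H
  Total hydrogens = 7.

7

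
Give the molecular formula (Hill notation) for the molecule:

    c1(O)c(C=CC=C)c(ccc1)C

Heavy atoms from the SMILES: 11 C, 1 O.
Implicit hydrogens by atom environment:
  3 × C (aromatic): 1 H each → 3
  3 × C: 1 H each → 3
  3 × C (aromatic): no H
  1 × C: 3 H
  1 × C: 2 H
  1 × O: 1 H
  Total hydrogens = 12.
Molecular formula: C11H12O

C11H12O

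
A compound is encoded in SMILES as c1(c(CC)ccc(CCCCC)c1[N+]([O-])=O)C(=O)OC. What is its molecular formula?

C15H21NO4

Heavy atoms from the SMILES: 15 C, 1 N, 4 O.
Implicit hydrogens by atom environment:
  5 × C: 2 H each → 10
  4 × C (aromatic): no H
  3 × C: 3 H each → 9
  3 × O: no H
  2 × C (aromatic): 1 H each → 2
  1 × C: no H
  1 × N (charge +1): no H
  1 × O (charge -1): no H
  Total hydrogens = 21.
Molecular formula: C15H21NO4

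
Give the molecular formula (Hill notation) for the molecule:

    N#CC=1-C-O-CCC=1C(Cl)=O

C7H6ClNO2

Heavy atoms from the SMILES: 7 C, 1 Cl, 1 N, 2 O.
Implicit hydrogens by atom environment:
  4 × C: no H
  3 × C: 2 H each → 6
  2 × O: no H
  1 × Cl: no H
  1 × N: no H
  Total hydrogens = 6.
Molecular formula: C7H6ClNO2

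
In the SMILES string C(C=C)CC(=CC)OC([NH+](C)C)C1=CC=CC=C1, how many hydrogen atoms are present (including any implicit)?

24

Hydrogens are implicit in SMILES; fill each atom to its normal valence:
  5 × C (aromatic): 1 H each → 5
  3 × C: 3 H each → 9
  3 × C: 2 H each → 6
  3 × C: 1 H each → 3
  1 × C: no H
  1 × C (aromatic): no H
  1 × N (charge +1): 1 H
  1 × O: no H
  Total hydrogens = 24.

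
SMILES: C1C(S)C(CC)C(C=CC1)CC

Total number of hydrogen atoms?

Hydrogens are implicit in SMILES; fill each atom to its normal valence:
  5 × C: 1 H each → 5
  4 × C: 2 H each → 8
  2 × C: 3 H each → 6
  1 × S: 1 H
  Total hydrogens = 20.

20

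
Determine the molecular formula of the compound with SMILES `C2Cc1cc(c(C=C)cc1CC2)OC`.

C13H16O

Heavy atoms from the SMILES: 13 C, 1 O.
Implicit hydrogens by atom environment:
  5 × C: 2 H each → 10
  4 × C (aromatic): no H
  2 × C (aromatic): 1 H each → 2
  1 × C: 3 H
  1 × C: 1 H
  1 × O: no H
  Total hydrogens = 16.
Molecular formula: C13H16O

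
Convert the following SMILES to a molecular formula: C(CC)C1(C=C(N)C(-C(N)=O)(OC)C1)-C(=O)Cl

Heavy atoms from the SMILES: 11 C, 1 Cl, 2 N, 3 O.
Implicit hydrogens by atom environment:
  5 × C: no H
  3 × C: 2 H each → 6
  3 × O: no H
  2 × C: 3 H each → 6
  2 × N: 2 H each → 4
  1 × C: 1 H
  1 × Cl: no H
  Total hydrogens = 17.
Molecular formula: C11H17ClN2O3

C11H17ClN2O3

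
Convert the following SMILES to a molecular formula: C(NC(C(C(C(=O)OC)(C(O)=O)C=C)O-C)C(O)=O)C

Heavy atoms from the SMILES: 12 C, 1 N, 7 O.
Implicit hydrogens by atom environment:
  5 × O: no H
  4 × C: no H
  3 × C: 3 H each → 9
  3 × C: 1 H each → 3
  2 × C: 2 H each → 4
  2 × O: 1 H each → 2
  1 × N: 1 H
  Total hydrogens = 19.
Molecular formula: C12H19NO7

C12H19NO7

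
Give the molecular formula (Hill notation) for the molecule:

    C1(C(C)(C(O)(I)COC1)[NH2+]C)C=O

Heavy atoms from the SMILES: 8 C, 1 I, 1 N, 3 O.
Implicit hydrogens by atom environment:
  2 × C: 3 H each → 6
  2 × C: 2 H each → 4
  2 × C: 1 H each → 2
  2 × C: no H
  2 × O: no H
  1 × I: no H
  1 × N (charge +1): 2 H
  1 × O: 1 H
  Total hydrogens = 15.
Net charge +1.
Molecular formula: C8H15INO3+

C8H15INO3+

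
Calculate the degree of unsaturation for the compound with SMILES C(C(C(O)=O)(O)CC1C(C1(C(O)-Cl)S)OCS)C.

2

Molecular formula from the SMILES: C10H17ClO5S2.
DoU = (2C + 2 + N − H − X)/2 = (2·10 + 2 + 0 − 17 − 1)/2 = 4/2 = 2.
(Structurally: 1 ring(s) + 1 π bond(s) = 2.)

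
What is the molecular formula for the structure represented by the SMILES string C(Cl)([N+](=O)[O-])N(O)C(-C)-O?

C3H7ClN2O4

Heavy atoms from the SMILES: 3 C, 1 Cl, 2 N, 4 O.
Implicit hydrogens by atom environment:
  2 × C: 1 H each → 2
  2 × O: 1 H each → 2
  1 × C: 3 H
  1 × Cl: no H
  1 × N: no H
  1 × N (charge +1): no H
  1 × O: no H
  1 × O (charge -1): no H
  Total hydrogens = 7.
Molecular formula: C3H7ClN2O4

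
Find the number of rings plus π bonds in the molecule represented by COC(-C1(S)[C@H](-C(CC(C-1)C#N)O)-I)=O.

Molecular formula from the SMILES: C9H12INO3S.
DoU = (2C + 2 + N − H − X)/2 = (2·9 + 2 + 1 − 12 − 1)/2 = 8/2 = 4.
(Structurally: 1 ring(s) + 3 π bond(s) = 4.)

4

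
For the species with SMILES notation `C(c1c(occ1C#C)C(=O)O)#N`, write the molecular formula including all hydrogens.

Heavy atoms from the SMILES: 8 C, 1 N, 3 O.
Implicit hydrogens by atom environment:
  3 × C (aromatic): no H
  3 × C: no H
  1 × C (aromatic): 1 H
  1 × C: 1 H
  1 × N: no H
  1 × O: 1 H
  1 × O (aromatic): no H
  1 × O: no H
  Total hydrogens = 3.
Molecular formula: C8H3NO3

C8H3NO3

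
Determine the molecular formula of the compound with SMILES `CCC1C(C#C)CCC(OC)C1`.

C11H18O

Heavy atoms from the SMILES: 11 C, 1 O.
Implicit hydrogens by atom environment:
  4 × C: 2 H each → 8
  4 × C: 1 H each → 4
  2 × C: 3 H each → 6
  1 × C: no H
  1 × O: no H
  Total hydrogens = 18.
Molecular formula: C11H18O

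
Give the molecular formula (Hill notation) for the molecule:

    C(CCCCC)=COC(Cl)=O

Heavy atoms from the SMILES: 8 C, 1 Cl, 2 O.
Implicit hydrogens by atom environment:
  4 × C: 2 H each → 8
  2 × C: 1 H each → 2
  2 × O: no H
  1 × C: 3 H
  1 × C: no H
  1 × Cl: no H
  Total hydrogens = 13.
Molecular formula: C8H13ClO2

C8H13ClO2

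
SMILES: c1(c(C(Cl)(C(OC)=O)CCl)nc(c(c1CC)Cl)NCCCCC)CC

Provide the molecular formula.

Heavy atoms from the SMILES: 18 C, 3 Cl, 2 N, 2 O.
Implicit hydrogens by atom environment:
  7 × C: 2 H each → 14
  5 × C (aromatic): no H
  4 × C: 3 H each → 12
  3 × Cl: no H
  2 × C: no H
  2 × O: no H
  1 × N: 1 H
  1 × N (aromatic): no H
  Total hydrogens = 27.
Molecular formula: C18H27Cl3N2O2

C18H27Cl3N2O2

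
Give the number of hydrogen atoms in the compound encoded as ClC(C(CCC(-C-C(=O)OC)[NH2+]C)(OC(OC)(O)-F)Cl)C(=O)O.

21

Hydrogens are implicit in SMILES; fill each atom to its normal valence:
  5 × O: no H
  4 × C: no H
  3 × C: 3 H each → 9
  3 × C: 2 H each → 6
  2 × C: 1 H each → 2
  2 × Cl: no H
  2 × O: 1 H each → 2
  1 × F: no H
  1 × N (charge +1): 2 H
  Total hydrogens = 21.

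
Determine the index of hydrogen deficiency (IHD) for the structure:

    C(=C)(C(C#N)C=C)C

Molecular formula from the SMILES: C7H9N.
DoU = (2C + 2 + N − H − X)/2 = (2·7 + 2 + 1 − 9 − 0)/2 = 8/2 = 4.
(Structurally: 0 ring(s) + 4 π bond(s) = 4.)

4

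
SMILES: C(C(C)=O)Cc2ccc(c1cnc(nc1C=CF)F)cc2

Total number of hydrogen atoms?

14

Hydrogens are implicit in SMILES; fill each atom to its normal valence:
  5 × C (aromatic): 1 H each → 5
  5 × C (aromatic): no H
  2 × C: 2 H each → 4
  2 × C: 1 H each → 2
  2 × F: no H
  2 × N (aromatic): no H
  1 × C: 3 H
  1 × C: no H
  1 × O: no H
  Total hydrogens = 14.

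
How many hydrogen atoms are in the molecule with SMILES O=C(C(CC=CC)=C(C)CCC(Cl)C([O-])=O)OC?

Hydrogens are implicit in SMILES; fill each atom to its normal valence:
  4 × C: no H
  3 × C: 3 H each → 9
  3 × C: 2 H each → 6
  3 × C: 1 H each → 3
  3 × O: no H
  1 × Cl: no H
  1 × O (charge -1): no H
  Total hydrogens = 18.

18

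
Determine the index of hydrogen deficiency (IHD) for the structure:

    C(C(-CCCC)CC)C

Molecular formula from the SMILES: C9H20.
DoU = (2C + 2 + N − H − X)/2 = (2·9 + 2 + 0 − 20 − 0)/2 = 0/2 = 0.
(Structurally: 0 ring(s) + 0 π bond(s) = 0.)

0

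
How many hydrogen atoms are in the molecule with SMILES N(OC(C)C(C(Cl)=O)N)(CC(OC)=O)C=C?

Hydrogens are implicit in SMILES; fill each atom to its normal valence:
  4 × O: no H
  3 × C: 1 H each → 3
  2 × C: 3 H each → 6
  2 × C: 2 H each → 4
  2 × C: no H
  1 × Cl: no H
  1 × N: 2 H
  1 × N: no H
  Total hydrogens = 15.

15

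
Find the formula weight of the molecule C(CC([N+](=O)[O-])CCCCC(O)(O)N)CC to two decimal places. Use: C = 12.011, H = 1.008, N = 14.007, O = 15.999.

234.30

Molecular formula: C10H22N2O4.
M = 10×12.011 + 22×1.008 + 2×14.007 + 4×15.999 = 234.30 g/mol.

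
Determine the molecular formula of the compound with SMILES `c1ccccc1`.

Heavy atoms from the SMILES: 6 C.
Implicit hydrogens by atom environment:
  6 × C (aromatic): 1 H each → 6
  Total hydrogens = 6.
Molecular formula: C6H6

C6H6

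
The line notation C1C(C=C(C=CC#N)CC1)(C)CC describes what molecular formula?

C12H17N

Heavy atoms from the SMILES: 12 C, 1 N.
Implicit hydrogens by atom environment:
  4 × C: 2 H each → 8
  3 × C: 1 H each → 3
  3 × C: no H
  2 × C: 3 H each → 6
  1 × N: no H
  Total hydrogens = 17.
Molecular formula: C12H17N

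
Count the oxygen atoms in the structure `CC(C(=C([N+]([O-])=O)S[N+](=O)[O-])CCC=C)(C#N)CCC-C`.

4

The symbol for oxygen appears 4 times in the SMILES.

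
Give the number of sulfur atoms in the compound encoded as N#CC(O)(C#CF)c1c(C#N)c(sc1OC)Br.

1

The symbol for sulfur appears 1 time in the SMILES.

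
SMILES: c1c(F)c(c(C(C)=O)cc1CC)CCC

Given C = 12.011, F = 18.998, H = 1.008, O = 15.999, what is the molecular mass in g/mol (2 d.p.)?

208.28

Molecular formula: C13H17FO.
M = 13×12.011 + 1×18.998 + 17×1.008 + 1×15.999 = 208.28 g/mol.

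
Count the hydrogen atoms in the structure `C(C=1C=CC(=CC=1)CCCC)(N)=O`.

Hydrogens are implicit in SMILES; fill each atom to its normal valence:
  4 × C (aromatic): 1 H each → 4
  3 × C: 2 H each → 6
  2 × C (aromatic): no H
  1 × C: 3 H
  1 × C: no H
  1 × N: 2 H
  1 × O: no H
  Total hydrogens = 15.

15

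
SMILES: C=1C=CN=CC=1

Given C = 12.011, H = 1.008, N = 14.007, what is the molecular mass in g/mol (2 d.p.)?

Molecular formula: C5H5N.
M = 5×12.011 + 5×1.008 + 1×14.007 = 79.10 g/mol.

79.10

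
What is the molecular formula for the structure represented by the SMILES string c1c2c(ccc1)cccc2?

C10H8

Heavy atoms from the SMILES: 10 C.
Implicit hydrogens by atom environment:
  8 × C (aromatic): 1 H each → 8
  2 × C (aromatic): no H
  Total hydrogens = 8.
Molecular formula: C10H8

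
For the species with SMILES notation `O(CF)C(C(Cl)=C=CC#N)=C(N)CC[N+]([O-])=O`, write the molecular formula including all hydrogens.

Heavy atoms from the SMILES: 9 C, 1 Cl, 1 F, 3 N, 3 O.
Implicit hydrogens by atom environment:
  5 × C: no H
  3 × C: 2 H each → 6
  2 × O: no H
  1 × C: 1 H
  1 × Cl: no H
  1 × F: no H
  1 × N: 2 H
  1 × N: no H
  1 × N (charge +1): no H
  1 × O (charge -1): no H
  Total hydrogens = 9.
Molecular formula: C9H9ClFN3O3

C9H9ClFN3O3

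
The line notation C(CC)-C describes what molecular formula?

C4H10

Heavy atoms from the SMILES: 4 C.
Implicit hydrogens by atom environment:
  2 × C: 3 H each → 6
  2 × C: 2 H each → 4
  Total hydrogens = 10.
Molecular formula: C4H10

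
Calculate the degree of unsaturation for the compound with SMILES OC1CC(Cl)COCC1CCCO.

1

Molecular formula from the SMILES: C9H17ClO3.
DoU = (2C + 2 + N − H − X)/2 = (2·9 + 2 + 0 − 17 − 1)/2 = 2/2 = 1.
(Structurally: 1 ring(s) + 0 π bond(s) = 1.)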